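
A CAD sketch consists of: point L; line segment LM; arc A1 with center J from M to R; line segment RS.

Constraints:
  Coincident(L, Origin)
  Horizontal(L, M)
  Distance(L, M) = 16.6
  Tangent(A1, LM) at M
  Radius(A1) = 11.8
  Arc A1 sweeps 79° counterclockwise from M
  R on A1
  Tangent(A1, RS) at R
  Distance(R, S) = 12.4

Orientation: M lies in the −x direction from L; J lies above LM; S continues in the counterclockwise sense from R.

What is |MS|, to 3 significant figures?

25.8

L is at the origin; L and M share the same y with |LM| = 16.6 and M on the −x side, so M = (-16.6, 0.00). The tangent condition forces JM to be normal to LM, so J = M + (0, 11.8) = (-16.6, 11.8). On A1, M sits at bearing -90° from J; a 79° counterclockwise sweep puts R at bearing -11°, so R = J + 11.8·(cos -11°, sin -11°) = (-5.02, 9.55). Tangency of A1 to RS means the radius JR is perpendicular to RS, so RS runs along (−sin -11°, cos -11°); with |RS| = 12.4, S = (-2.65, 21.7). Then |MS| = |S − M| = 25.8.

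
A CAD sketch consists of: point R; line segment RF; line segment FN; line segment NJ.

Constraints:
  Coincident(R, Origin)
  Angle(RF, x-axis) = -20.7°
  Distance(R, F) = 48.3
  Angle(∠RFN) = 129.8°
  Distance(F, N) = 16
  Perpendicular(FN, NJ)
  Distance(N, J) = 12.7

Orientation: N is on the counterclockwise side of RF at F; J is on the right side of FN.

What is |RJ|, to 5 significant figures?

68.426

R is at the origin; RF runs at -20.7° with length 48.3, so F = 48.3·(cos -20.7°, sin -20.7°) = (45.182, -17.073). ∠RFN = 129.8°, so FN runs at -20.7° + (180° − 129.8°) = 29.500° from the x-axis; with |FN| = 16.0, N = F + 16.0·(cos 29.500°, sin 29.500°) = (59.108, -9.1941). FN ⟂ NJ; with |NJ| = 12.7 on the right of FN, J = N + 12.7·(0.49242, -0.87036) = (65.361, -20.248). Then |RJ| = |J − R| = 68.426.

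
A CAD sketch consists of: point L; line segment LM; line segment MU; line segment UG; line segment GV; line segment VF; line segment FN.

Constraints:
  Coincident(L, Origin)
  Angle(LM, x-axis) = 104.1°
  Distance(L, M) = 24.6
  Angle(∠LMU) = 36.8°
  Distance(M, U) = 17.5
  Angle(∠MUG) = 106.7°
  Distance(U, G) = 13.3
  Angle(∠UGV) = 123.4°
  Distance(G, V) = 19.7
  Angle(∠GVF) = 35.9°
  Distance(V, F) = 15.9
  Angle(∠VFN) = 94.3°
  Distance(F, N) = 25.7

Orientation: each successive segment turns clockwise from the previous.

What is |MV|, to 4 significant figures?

29.17

L is at the origin; LM runs at 104.1° with length 24.6, so M = (-5.993, 23.86). ∠LMU = 36.8° gives MU at -39.10° from the x-axis; with |MU| = 17.5, U = (7.588, 12.82). ∠MUG = 106.7° gives UG at -112.4° from the x-axis; with |UG| = 13.3, G = (2.520, 0.5256). ∠UGV = 123.4° gives GV at -169.0° from the x-axis; with |GV| = 19.7, V = (-16.82, -3.233). Then |MV| = |V − M| = 29.17.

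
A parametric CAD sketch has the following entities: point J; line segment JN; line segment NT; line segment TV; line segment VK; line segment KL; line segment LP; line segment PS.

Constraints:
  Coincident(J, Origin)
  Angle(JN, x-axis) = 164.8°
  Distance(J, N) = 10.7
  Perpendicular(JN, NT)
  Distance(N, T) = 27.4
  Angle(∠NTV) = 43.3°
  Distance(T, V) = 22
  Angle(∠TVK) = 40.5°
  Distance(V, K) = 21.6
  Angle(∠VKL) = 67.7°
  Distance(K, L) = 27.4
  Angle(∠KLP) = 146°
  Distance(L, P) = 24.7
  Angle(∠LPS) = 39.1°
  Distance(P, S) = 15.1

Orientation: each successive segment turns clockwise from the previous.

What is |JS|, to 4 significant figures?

37.30

∠KLP = 146.0° gives LP at 12.30° from the x-axis; with |LP| = 24.7, P = (30.17, 42.79). ∠LPS = 39.1° gives PS at -128.6° from the x-axis; with |PS| = 15.1, S = (20.75, 30.99). Then |JS| = |S − J| = 37.30.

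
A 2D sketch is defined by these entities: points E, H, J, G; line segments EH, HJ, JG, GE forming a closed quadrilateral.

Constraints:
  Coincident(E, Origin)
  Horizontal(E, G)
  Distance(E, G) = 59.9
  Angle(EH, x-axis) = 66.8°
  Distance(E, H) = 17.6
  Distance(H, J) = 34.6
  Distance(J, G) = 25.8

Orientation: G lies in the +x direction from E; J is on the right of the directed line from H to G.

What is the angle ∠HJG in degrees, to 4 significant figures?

132.4°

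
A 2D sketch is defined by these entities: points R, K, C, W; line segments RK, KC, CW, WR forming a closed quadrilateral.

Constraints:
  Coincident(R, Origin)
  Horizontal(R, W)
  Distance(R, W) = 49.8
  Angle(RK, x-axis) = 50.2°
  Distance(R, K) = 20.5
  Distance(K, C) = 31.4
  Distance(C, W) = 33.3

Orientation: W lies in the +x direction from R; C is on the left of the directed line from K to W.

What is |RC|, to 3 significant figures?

51.2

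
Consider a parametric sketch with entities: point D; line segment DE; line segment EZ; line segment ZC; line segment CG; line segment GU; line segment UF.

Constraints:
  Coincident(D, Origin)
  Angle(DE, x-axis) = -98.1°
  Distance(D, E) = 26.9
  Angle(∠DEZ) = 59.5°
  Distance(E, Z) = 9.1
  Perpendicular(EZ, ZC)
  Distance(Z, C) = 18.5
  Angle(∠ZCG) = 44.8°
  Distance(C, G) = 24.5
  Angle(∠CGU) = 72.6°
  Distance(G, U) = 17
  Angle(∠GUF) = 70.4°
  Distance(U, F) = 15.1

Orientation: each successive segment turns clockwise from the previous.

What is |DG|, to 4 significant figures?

31.03

EZ ⟂ ZC, so ZC runs at 51.40°; with |ZC| = 18.5, C = (0.6397, -6.496). ∠ZCG = 44.8° gives CG at -83.80° from the x-axis; with |CG| = 24.5, G = (3.286, -30.85). Then |DG| = |G − D| = 31.03.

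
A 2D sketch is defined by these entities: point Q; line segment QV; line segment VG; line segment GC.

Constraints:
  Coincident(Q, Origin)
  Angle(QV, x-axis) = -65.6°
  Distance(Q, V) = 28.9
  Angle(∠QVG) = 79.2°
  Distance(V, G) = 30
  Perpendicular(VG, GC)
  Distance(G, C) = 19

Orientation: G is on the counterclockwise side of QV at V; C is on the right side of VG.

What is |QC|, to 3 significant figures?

53.4

∠QVG = 79.2°, so VG runs at -65.6° + (180° − 79.2°) = 35.2° from the x-axis; with |VG| = 30.0, G = V + 30.0·(cos 35.2°, sin 35.2°) = (36.5, -9.03). VG ⟂ GC; with |GC| = 19.0 on the right of VG, C = G + 19.0·(0.576, -0.817) = (47.4, -24.6). Then |QC| = |C − Q| = 53.4.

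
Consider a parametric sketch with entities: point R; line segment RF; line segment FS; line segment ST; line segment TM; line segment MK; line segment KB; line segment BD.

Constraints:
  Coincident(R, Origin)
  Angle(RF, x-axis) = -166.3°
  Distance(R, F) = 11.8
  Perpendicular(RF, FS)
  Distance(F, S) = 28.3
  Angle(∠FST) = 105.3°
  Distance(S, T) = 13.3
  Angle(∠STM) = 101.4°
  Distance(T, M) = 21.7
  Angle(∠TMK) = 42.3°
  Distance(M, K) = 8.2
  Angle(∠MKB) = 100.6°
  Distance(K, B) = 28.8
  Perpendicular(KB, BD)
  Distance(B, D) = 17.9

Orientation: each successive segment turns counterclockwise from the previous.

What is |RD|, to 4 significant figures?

48.05

∠MKB = 100.6° gives KB at -65.90° from the x-axis; with |KB| = 28.8, B = (18.43, -40.47). The perpendicularity gives BD at right angles to KB, so BD runs at 24.10°; with |BD| = 17.9, D = (34.77, -33.17). Then |RD| = |D − R| = 48.05.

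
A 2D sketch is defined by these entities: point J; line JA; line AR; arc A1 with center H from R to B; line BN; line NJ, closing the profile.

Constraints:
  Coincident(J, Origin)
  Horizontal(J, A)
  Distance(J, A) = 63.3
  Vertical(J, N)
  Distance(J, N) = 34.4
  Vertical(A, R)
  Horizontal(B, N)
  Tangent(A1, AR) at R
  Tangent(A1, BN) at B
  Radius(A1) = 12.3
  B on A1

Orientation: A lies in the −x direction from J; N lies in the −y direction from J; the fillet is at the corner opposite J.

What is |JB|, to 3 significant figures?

61.5

The virtual corner opposite J is at (-63.3, -34.4). The tangent condition forces HR to be normal to AR and since A1 is tangent to BN there, HB ⟂ BN, with radius 12.3, so the center H sits 12.3 in from both sides at H = (-51.0, -22.1). That places the tangent points at R = (-63.3, -22.1) on AR and B = (-51.0, -34.4) on BN. Then |JB| = |B − J| = 61.5.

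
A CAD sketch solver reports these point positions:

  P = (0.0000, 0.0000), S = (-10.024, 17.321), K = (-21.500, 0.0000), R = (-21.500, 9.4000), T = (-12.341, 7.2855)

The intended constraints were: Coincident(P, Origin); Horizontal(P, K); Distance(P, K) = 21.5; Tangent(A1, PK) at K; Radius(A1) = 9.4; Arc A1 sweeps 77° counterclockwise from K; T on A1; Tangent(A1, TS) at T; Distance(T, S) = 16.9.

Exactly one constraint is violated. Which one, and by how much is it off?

Distance(T, S) = 16.9 — off by 6.60.

P = (0.00, 0.00) ✓; P.y = 0.00, K.y = 0.00 ✓; |PK| = 21.50 ✓; ∠(RK, KP) = 90.00° ✓; |RK| = 9.400 ✓; bearing(R→T) − bearing(R→K) = 77.00° ✓; |RT| = 9.400 ✓; ∠(RT, TS) = 90.00° ✓; |TS| = 10.30 ✗.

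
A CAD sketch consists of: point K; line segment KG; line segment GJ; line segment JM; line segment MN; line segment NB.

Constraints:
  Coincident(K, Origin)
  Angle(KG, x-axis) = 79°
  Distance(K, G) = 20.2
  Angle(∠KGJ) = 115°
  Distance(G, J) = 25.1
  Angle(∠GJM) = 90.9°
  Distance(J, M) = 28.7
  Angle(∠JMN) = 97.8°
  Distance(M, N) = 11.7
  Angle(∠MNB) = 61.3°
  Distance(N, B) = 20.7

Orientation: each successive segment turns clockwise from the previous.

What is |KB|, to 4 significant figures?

30.49

∠JMN = 97.8° gives MN at -157.3° from the x-axis; with |MN| = 11.7, N = (24.79, -6.349). ∠MNB = 61.3° gives NB at 84.00° from the x-axis; with |NB| = 20.7, B = (26.96, 14.24). Then |KB| = |B − K| = 30.49.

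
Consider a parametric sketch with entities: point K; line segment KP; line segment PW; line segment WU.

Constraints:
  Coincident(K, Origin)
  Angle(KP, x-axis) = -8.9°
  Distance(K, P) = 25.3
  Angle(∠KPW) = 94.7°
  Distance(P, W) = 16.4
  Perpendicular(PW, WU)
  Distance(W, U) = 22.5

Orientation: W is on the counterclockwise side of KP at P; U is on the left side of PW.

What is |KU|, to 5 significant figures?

18.671

K is at the origin; KP runs at -8.9° with length 25.3, so P = 25.3·(cos -8.9°, sin -8.9°) = (24.995, -3.9142). ∠KPW = 94.7°, so PW runs at -8.9° + (180° − 94.7°) = 76.400° from the x-axis; with |PW| = 16.4, W = P + 16.4·(cos 76.400°, sin 76.400°) = (28.852, 12.026). The perpendicularity gives WU at right angles to PW; with |WU| = 22.5 on the left of PW, U = W + 22.5·(-0.97196, 0.23514) = (6.9826, 17.317). Then |KU| = |U − K| = 18.671.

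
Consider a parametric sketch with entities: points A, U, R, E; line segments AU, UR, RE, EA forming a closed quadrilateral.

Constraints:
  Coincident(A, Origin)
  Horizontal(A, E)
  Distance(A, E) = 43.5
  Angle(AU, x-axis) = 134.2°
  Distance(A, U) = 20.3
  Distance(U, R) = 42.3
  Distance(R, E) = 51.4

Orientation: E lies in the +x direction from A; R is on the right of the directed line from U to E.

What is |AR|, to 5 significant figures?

25.683

Checks: |UR| = 42.30 ✓; |RE| = 51.40 ✓.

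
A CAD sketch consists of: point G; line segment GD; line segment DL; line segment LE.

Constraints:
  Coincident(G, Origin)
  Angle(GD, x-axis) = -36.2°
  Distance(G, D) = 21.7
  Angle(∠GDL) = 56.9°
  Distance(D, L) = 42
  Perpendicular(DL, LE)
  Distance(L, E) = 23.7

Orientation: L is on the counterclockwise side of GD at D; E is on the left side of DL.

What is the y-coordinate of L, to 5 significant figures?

29.122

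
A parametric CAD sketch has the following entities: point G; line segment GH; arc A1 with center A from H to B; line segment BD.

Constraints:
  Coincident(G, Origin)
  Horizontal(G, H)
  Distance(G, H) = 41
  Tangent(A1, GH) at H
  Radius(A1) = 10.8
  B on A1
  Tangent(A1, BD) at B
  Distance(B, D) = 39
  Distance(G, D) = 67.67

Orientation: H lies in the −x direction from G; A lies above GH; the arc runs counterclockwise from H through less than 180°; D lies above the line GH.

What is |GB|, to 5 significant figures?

34.112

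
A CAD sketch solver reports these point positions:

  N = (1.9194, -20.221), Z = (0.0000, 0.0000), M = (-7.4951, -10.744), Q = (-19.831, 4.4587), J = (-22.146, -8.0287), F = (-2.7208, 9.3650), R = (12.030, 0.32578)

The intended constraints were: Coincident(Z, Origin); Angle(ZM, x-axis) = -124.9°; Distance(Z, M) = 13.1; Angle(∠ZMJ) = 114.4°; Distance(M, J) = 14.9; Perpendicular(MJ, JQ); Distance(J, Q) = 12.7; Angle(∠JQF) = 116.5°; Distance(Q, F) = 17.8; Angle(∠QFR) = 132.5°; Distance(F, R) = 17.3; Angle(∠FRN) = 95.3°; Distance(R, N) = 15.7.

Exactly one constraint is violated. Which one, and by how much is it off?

Distance(R, N) = 15.7 — off by 7.20.

Z = (0.00, 0.00) ✓; ZM at -124.9° ✓; |ZM| = 13.10 ✓; ∠ZMJ = 114.4° ✓; |MJ| = 14.90 ✓; ∠(MJ, JQ) = 90.00° ✓; |JQ| = 12.70 ✓; ∠JQF = 116.5° ✓; |QF| = 17.80 ✓; ∠QFR = 132.5° ✓; |FR| = 17.30 ✓; ∠FRN = 95.30° ✓; |RN| = 22.90 ✗.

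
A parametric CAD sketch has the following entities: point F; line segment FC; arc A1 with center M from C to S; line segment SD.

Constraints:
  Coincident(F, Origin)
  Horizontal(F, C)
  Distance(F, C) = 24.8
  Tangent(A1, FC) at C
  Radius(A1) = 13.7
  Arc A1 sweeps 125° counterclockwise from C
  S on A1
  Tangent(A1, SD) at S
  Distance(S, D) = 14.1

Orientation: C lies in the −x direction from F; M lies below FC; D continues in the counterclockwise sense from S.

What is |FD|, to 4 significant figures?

43.32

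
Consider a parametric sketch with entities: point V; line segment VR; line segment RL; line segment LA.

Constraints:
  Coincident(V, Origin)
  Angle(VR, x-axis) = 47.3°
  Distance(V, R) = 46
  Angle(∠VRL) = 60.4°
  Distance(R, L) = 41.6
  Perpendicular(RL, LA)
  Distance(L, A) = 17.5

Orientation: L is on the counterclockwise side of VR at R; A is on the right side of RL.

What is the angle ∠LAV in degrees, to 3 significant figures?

18.2°

V is at the origin; VR runs at 47.3° with length 46.0, so R = 46.0·(cos 47.3°, sin 47.3°) = (31.2, 33.8). ∠VRL = 60.4°, so RL runs at 47.3° + (180° − 60.4°) = 167° from the x-axis; with |RL| = 41.6, L = R + 41.6·(cos 167°, sin 167°) = (-9.32, 43.2). RL is perpendicular to LA; with |LA| = 17.5 on the right of RL, A = L + 17.5·(0.227, 0.974) = (-5.36, 60.3). Then cos ∠LAV = AL·AV / (|AL||AV|), giving 18.2°.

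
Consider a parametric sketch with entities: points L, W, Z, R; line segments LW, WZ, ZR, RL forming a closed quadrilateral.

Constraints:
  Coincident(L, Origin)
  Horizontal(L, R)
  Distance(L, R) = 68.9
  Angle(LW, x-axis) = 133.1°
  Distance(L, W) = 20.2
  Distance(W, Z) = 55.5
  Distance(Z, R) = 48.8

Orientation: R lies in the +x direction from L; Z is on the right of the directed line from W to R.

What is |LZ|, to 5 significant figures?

35.345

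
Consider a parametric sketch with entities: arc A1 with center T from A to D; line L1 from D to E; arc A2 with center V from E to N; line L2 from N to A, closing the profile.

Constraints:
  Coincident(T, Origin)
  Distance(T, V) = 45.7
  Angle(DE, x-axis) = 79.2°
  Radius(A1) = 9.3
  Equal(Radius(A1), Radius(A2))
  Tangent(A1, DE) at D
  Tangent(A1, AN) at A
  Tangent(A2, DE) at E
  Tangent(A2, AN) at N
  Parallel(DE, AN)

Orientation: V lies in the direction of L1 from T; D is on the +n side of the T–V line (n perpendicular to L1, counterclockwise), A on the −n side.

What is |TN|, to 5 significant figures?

46.637

The slot axis is L1's direction at 79.2°, so u = (cos 79.2°, sin 79.2°) = (0.18738, 0.98229) and n = (−sin 79.2°, cos 79.2°) = (-0.98229, 0.18738). T is at the origin and V lies 45.7 along u from T, so V = 45.7·u = (8.5633, 44.891). Tangency of A1 to both parallel lines with radius 9.3 puts D and A at T ± 9.3·n: D = (-9.1353, 1.7426), A = (9.1353, -1.7426). Equal radii place E and N the same way about V: E = V + 9.3·n = (-0.57195, 46.633), N = V − 9.3·n = (17.699, 43.148). Then |TN| = |N − T| = 46.637.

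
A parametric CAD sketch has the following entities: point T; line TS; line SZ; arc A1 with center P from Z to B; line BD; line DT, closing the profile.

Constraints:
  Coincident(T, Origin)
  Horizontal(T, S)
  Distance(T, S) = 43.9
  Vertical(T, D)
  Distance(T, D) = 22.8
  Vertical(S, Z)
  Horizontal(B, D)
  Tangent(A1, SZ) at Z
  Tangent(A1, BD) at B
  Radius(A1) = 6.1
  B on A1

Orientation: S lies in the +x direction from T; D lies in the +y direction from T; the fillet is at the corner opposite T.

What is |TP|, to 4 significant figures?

41.32

TD is vertical with |TD| = 22.8 and D on the +y side, so D = (0.000, 22.80). The virtual corner opposite T is at (43.90, 22.80). Since A1 is tangent to SZ there, PZ ⟂ SZ and A1 meets BD tangentially, so PB is at right angles to BD, with radius 6.1, so the center P sits 6.1 in from both sides at P = (37.80, 16.70). Then |TP| = |P − T| = 41.32.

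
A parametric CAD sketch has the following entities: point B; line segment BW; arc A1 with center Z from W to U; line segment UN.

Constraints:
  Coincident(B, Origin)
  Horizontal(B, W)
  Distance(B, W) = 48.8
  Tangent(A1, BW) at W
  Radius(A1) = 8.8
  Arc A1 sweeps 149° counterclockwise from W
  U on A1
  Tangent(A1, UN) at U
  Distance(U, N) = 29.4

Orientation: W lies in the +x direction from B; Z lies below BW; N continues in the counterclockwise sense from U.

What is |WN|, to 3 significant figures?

37.7

B is at the origin; BW is horizontal with |BW| = 48.8 and W on the +x side, so W = (48.8, 0.00). Since A1 is tangent to BW there, ZW ⟂ BW, so Z = W + (0, -8.8) = (48.8, -8.80). On A1, W sits at bearing 90° from Z; a 149° counterclockwise sweep puts U at bearing 239°, so U = Z + 8.8·(cos 239°, sin 239°) = (44.3, -16.3). The tangent condition forces ZU to be normal to UN, so UN runs along (−sin 239°, cos 239°); with |UN| = 29.4, N = (69.5, -31.5). Then |WN| = |N − W| = 37.7.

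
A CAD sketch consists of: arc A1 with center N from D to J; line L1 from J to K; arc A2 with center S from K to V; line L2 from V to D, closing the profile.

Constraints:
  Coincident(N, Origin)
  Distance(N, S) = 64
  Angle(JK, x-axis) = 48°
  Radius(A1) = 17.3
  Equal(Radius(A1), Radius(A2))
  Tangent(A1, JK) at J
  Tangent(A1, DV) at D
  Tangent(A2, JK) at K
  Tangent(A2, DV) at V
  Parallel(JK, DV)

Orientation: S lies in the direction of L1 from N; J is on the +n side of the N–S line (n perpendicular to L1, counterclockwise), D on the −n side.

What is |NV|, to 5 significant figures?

66.297

Tangency of A1 to both parallel lines with radius 17.3 puts J and D at N ± 17.3·n: J = (-12.856, 11.576), D = (12.856, -11.576). Equal radii place K and V the same way about S: K = S + 17.3·n = (29.968, 59.137), V = S − 17.3·n = (55.681, 35.985). Then |NV| = |V − N| = 66.297.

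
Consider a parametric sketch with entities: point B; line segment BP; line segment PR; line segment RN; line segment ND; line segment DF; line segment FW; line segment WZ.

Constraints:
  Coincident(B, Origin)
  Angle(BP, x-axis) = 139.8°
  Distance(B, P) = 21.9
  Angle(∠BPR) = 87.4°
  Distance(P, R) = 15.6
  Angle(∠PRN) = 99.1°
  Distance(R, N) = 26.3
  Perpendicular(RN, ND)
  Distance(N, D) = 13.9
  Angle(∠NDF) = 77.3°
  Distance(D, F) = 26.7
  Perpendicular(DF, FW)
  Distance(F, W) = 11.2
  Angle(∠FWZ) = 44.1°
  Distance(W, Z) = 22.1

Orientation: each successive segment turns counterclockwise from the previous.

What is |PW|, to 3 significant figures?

19.0

∠NDF = 77.3° gives DF at 146° from the x-axis; with |DF| = 26.7, F = (-20.2, 7.10). DF is perpendicular to FW, so FW runs at -124°; with |FW| = 11.2, W = (-26.5, -2.19). Then |PW| = |W − P| = 19.0.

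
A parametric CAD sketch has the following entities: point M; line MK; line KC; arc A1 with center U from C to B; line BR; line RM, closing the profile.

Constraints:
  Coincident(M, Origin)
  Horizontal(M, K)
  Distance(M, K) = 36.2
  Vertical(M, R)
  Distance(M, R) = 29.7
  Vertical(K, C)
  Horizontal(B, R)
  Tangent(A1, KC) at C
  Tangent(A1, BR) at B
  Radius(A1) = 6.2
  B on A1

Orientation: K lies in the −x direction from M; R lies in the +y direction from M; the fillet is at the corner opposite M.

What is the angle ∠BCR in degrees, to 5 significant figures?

35.281°

M is at the origin; MK is horizontal with |MK| = 36.2 and K on the −x side, so K = (-36.200, 0.0000). M and R share the same x with |MR| = 29.7 and R on the +y side, so R = (0.0000, 29.700). The virtual corner opposite M is at (-36.200, 29.700). Tangency of A1 to KC means the radius UC is perpendicular to KC and the tangent condition forces UB to be normal to BR, with radius 6.2, so the center U sits 6.2 in from both sides at U = (-30.000, 23.500). That places the tangent points at C = (-36.200, 23.500) on KC and B = (-30.000, 29.700) on BR. Then cos ∠BCR = CB·CR / (|CB||CR|), giving 35.281°.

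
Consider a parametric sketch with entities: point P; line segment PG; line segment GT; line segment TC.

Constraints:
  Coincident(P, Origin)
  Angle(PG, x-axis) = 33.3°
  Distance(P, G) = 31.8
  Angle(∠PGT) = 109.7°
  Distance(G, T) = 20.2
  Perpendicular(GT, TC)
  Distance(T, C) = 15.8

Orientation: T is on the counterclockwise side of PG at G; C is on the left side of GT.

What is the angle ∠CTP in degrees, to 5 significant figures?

45.923°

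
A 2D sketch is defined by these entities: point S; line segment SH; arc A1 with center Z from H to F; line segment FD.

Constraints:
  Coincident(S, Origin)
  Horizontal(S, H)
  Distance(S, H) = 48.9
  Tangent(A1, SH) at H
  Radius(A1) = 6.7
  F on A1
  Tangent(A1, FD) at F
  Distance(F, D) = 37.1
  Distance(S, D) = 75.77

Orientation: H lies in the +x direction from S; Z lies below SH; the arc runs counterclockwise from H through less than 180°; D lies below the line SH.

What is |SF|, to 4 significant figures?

44.49

S is at the origin; S and H share the same y with |SH| = 48.9 and H on the +x side, so H = (48.90, 0.000). Since A1 is tangent to SH there, ZH ⟂ SH, so Z = H + (0, -6.7) = (48.90, -6.700). Since ZF ⟂ FD (tangency), |ZD| = √(6.7² + 37.1²) = 37.70 regardless of where F sits on A1. So D lies on both circle(S, 75.77) and circle(Z, 37.70); the below-SH intersection is D = (63.39, -41.50). F is the foot of the tangent from D: F = (43.27, -10.33).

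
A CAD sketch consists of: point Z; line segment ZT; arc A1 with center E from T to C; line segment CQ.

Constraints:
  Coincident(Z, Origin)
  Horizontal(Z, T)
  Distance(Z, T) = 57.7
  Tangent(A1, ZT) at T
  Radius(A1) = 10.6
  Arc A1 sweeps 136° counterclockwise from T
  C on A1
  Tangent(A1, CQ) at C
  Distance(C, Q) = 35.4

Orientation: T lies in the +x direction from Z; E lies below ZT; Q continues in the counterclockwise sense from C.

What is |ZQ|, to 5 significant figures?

87.058

Z is at the origin; ZT is horizontal with |ZT| = 57.7 and T on the +x side, so T = (57.700, 0.0000). The tangent condition forces ET to be normal to ZT, so E = T + (0, -10.6) = (57.700, -10.600). On A1, T sits at bearing 90° from E; a 136° counterclockwise sweep puts C at bearing 226°, so C = E + 10.6·(cos 226°, sin 226°) = (50.337, -18.225). A1 meets CQ tangentially, so EC is at right angles to CQ, so CQ runs along (−sin 226°, cos 226°); with |CQ| = 35.4, Q = (75.801, -42.816). Then |ZQ| = |Q − Z| = 87.058.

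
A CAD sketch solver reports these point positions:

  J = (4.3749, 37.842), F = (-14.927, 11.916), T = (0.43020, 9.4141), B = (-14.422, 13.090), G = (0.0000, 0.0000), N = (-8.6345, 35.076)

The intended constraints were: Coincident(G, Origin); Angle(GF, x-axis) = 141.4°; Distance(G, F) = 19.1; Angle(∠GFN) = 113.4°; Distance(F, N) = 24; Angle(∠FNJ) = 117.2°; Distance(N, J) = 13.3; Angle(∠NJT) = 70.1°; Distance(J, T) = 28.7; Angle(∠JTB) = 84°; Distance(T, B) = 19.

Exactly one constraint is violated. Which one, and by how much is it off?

Distance(T, B) = 19 — off by 3.70.

G = (0.00, 0.00) ✓; GF at 141.4° ✓; |GF| = 19.10 ✓; ∠GFN = 113.4° ✓; |FN| = 24.00 ✓; ∠FNJ = 117.2° ✓; |NJ| = 13.30 ✓; ∠NJT = 70.10° ✓; |JT| = 28.70 ✓; ∠JTB = 84.00° ✓; |TB| = 15.30 ✗.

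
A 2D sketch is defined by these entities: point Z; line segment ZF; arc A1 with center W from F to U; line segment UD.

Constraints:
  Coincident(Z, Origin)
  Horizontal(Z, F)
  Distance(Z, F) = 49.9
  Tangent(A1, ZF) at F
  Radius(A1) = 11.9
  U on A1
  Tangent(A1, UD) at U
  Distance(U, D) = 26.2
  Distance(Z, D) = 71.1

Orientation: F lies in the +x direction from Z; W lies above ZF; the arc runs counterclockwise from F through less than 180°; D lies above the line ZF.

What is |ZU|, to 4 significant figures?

63.10

Checks: |ZF| = 49.90 ✓; |WU| = 11.90 ✓; ∠(WU, UD) = 90.00° ✓; |UD| = 26.20 ✓; |ZD| = 71.10 ✓.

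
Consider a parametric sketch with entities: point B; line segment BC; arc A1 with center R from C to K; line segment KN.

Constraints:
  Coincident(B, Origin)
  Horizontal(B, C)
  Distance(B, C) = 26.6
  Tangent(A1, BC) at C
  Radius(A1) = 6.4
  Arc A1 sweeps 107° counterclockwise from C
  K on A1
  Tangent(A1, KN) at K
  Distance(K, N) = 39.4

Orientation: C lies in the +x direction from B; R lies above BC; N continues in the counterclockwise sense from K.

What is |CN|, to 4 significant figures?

46.27

On A1, C sits at bearing -90° from R; a 107° counterclockwise sweep puts K at bearing 17°, so K = R + 6.4·(cos 17°, sin 17°) = (32.72, 8.271). The tangent condition forces RK to be normal to KN, so KN runs along (−sin 17°, cos 17°); with |KN| = 39.4, N = (21.20, 45.95). Then |CN| = |N − C| = 46.27.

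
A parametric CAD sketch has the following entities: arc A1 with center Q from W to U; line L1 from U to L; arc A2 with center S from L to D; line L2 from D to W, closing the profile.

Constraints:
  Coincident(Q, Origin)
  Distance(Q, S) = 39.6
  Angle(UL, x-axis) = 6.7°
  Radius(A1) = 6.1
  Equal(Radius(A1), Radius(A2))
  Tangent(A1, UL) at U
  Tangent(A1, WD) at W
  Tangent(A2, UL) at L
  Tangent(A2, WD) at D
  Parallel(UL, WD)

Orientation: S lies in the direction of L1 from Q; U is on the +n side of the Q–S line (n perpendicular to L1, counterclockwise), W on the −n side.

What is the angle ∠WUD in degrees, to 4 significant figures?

72.88°

The slot axis is L1's direction at 6.7°, so u = (cos 6.7°, sin 6.7°) = (0.9932, 0.1167) and n = (−sin 6.7°, cos 6.7°) = (-0.1167, 0.9932). Q is at the origin and S lies 39.6 along u from Q, so S = 39.6·u = (39.33, 4.620). Tangency of A1 to both parallel lines with radius 6.1 puts U and W at Q ± 6.1·n: U = (-0.7117, 6.058), W = (0.7117, -6.058). Equal radii place L and D the same way about S: L = S + 6.1·n = (38.62, 10.68), D = S − 6.1·n = (40.04, -1.438). Then cos ∠WUD = UW·UD / (|UW||UD|), giving 72.88°.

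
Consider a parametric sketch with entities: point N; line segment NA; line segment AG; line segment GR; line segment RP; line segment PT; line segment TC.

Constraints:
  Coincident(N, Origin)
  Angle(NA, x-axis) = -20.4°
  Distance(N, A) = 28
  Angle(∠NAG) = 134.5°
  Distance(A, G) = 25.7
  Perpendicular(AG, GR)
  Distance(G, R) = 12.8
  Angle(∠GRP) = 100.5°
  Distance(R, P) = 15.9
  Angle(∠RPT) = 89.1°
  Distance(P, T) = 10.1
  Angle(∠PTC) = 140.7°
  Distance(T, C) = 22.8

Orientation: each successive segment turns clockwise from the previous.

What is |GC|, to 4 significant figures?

15.30

∠RPT = 89.1° gives PT at 33.70° from the x-axis; with |PT| = 10.1, T = (24.43, -19.75). ∠PTC = 140.7° gives TC at -5.600° from the x-axis; with |TC| = 22.8, C = (47.12, -21.98). Then |GC| = |C − G| = 15.30.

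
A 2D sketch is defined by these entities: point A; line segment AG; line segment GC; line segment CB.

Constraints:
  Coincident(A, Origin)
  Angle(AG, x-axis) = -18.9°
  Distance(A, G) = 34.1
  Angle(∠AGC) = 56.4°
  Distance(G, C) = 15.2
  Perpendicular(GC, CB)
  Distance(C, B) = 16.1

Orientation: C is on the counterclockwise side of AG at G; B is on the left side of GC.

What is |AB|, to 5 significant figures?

12.839

∠AGC = 56.4°, so GC runs at -18.9° + (180° − 56.4°) = 104.70° from the x-axis; with |GC| = 15.2, C = G + 15.2·(cos 104.70°, sin 104.70°) = (28.404, 3.6569). GC is perpendicular to CB; with |CB| = 16.1 on the left of GC, B = C + 16.1·(-0.96727, -0.25376) = (12.831, -0.42862). Then |AB| = |B − A| = 12.839.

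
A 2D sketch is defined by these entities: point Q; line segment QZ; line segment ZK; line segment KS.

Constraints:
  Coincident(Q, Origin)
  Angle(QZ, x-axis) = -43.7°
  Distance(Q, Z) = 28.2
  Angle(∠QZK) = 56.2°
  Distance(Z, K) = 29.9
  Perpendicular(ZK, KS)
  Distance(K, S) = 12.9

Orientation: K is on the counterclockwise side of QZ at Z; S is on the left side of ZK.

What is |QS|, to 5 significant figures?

17.691

Q is at the origin; QZ runs at -43.7° with length 28.2, so Z = 28.2·(cos -43.7°, sin -43.7°) = (20.388, -19.483). ∠QZK = 56.2°, so ZK runs at -43.7° + (180° − 56.2°) = 80.100° from the x-axis; with |ZK| = 29.9, K = Z + 29.9·(cos 80.100°, sin 80.100°) = (25.528, 9.9719). ZK is perpendicular to KS; with |KS| = 12.9 on the left of ZK, S = K + 12.9·(-0.98511, 0.17193) = (12.820, 12.190). Then |QS| = |S − Q| = 17.691.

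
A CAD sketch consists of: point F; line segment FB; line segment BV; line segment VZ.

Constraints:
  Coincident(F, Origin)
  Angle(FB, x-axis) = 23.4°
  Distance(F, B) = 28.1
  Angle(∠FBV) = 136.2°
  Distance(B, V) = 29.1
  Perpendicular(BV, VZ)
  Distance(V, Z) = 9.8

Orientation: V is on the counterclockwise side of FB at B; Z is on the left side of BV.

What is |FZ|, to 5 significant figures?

50.315

∠FBV = 136.2°, so BV runs at 23.4° + (180° − 136.2°) = 67.200° from the x-axis; with |BV| = 29.1, V = B + 29.1·(cos 67.200°, sin 67.200°) = (37.066, 37.986). BV ⟂ VZ; with |VZ| = 9.8 on the left of BV, Z = V + 9.8·(-0.92186, 0.38752) = (28.031, 41.784). Then |FZ| = |Z − F| = 50.315.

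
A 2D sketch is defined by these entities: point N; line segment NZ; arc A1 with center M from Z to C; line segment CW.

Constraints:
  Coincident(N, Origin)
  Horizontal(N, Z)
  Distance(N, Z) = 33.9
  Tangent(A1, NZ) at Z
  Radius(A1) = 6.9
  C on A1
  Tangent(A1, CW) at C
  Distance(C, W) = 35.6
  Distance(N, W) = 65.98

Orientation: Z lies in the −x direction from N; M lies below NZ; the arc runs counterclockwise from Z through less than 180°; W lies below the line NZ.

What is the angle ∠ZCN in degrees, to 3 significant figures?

26.9°

N is at the origin; NZ is horizontal with |NZ| = 33.9 and Z on the −x side, so Z = (-33.9, 0.00). Since A1 is tangent to NZ there, MZ ⟂ NZ, so M = Z + (0, -6.9) = (-33.9, -6.90). Since MC ⟂ CW (tangency), |MW| = √(6.9² + 35.6²) = 36.3 regardless of where C sits on A1. So W lies on both circle(N, 65.98) and circle(M, 36.3); the below-NZ intersection is W = (-55.1, -36.3). C is the foot of the tangent from W: C = (-40.2, -4.01).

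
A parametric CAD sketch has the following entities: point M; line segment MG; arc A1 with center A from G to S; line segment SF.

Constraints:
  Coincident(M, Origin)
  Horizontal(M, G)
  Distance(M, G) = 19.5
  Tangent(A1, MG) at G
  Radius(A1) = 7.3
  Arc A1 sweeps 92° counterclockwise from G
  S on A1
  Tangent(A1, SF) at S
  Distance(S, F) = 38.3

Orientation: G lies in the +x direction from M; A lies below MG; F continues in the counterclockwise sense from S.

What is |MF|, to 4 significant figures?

47.79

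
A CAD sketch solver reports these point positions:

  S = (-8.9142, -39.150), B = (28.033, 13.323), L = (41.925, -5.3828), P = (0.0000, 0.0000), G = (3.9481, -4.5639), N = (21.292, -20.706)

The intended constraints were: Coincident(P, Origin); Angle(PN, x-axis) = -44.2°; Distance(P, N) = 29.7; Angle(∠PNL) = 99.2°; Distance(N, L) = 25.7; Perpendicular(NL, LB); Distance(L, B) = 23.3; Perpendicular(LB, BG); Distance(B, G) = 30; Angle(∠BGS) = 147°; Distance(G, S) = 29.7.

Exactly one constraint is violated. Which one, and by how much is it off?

Distance(G, S) = 29.7 — off by 7.20.

P = (0.00, 0.00) ✓; PN at -44.20° ✓; |PN| = 29.70 ✓; ∠PNL = 99.20° ✓; |NL| = 25.70 ✓; ∠(NL, LB) = 90.00° ✓; |LB| = 23.30 ✓; ∠(LB, BG) = 90.00° ✓; |BG| = 30.00 ✓; ∠BGS = 147.0° ✓; |GS| = 36.90 ✗.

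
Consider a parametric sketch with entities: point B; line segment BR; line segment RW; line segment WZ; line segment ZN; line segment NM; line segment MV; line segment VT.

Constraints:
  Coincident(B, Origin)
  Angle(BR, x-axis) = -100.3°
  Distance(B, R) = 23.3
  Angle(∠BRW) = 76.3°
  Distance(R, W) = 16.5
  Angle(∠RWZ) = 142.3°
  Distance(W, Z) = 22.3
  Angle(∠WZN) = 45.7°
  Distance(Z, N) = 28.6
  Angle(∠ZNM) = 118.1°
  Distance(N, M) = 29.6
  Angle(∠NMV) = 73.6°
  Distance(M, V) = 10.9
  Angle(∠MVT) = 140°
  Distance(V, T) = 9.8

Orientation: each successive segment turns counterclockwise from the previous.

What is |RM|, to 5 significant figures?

13.215

B is at the origin; BR runs at -100.3° with length 23.3, so R = (-4.1661, -22.925). ∠BRW = 76.3° gives RW at 3.4000° from the x-axis; with |RW| = 16.5, W = (12.305, -21.946). ∠RWZ = 142.3° gives WZ at 41.100° from the x-axis; with |WZ| = 22.3, Z = (29.109, -7.2865). ∠WZN = 45.7° gives ZN at 175.40° from the x-axis; with |ZN| = 28.6, N = (0.60145, -4.9928). ∠ZNM = 118.1° gives NM at -122.70° from the x-axis; with |NM| = 29.6, M = (-15.390, -29.902). Then |RM| = |M − R| = 13.215.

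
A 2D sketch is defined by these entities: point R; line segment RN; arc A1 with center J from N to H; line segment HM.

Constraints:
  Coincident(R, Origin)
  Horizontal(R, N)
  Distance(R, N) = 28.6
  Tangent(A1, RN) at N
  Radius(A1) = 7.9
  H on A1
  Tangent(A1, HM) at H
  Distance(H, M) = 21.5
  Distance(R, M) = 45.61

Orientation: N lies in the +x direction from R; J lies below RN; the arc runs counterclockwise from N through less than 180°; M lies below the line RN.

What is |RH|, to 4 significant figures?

25.32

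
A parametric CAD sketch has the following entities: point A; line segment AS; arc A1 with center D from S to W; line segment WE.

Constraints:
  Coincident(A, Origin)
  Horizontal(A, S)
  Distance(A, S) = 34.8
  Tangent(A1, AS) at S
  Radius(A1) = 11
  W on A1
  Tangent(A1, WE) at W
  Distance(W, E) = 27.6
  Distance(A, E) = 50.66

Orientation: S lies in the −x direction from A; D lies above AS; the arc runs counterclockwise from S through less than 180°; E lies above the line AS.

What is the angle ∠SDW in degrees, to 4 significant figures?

103.5°

Checks: |DW| = 11.00 ✓; ∠(DW, WE) = 90.00° ✓; |WE| = 27.60 ✓; |AE| = 50.66 ✓.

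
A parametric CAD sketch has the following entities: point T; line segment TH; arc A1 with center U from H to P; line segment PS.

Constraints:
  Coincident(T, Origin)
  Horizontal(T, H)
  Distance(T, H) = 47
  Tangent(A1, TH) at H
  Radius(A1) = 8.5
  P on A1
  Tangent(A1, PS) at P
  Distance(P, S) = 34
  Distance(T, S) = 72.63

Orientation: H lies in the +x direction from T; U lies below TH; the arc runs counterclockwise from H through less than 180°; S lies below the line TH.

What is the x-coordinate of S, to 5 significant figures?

59.889

T is at the origin; TH is horizontal with |TH| = 47.0 and H on the +x side, so H = (47.000, 0.0000). The tangent condition forces UH to be normal to TH, so U = H + (0, -8.5) = (47.000, -8.5000). Since UP ⟂ PS (tangency), |US| = √(8.5² + 34.0²) = 35.046 regardless of where P sits on A1. So S lies on both circle(T, 72.63) and circle(U, 35.046); the below-TH intersection is S = (59.889, -41.090). P is the foot of the tangent from S: P = (40.090, -13.450).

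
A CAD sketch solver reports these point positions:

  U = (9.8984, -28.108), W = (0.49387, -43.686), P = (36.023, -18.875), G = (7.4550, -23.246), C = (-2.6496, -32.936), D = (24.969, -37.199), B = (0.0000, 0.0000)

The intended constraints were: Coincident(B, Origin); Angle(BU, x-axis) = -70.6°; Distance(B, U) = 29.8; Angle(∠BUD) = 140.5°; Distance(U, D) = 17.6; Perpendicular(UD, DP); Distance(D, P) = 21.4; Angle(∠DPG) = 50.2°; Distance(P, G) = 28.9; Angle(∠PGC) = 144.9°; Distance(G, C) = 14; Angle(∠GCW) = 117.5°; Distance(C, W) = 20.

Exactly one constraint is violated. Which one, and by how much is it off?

Distance(C, W) = 20 — off by 8.80.

B = (0.00, 0.00) ✓; BU at -70.60° ✓; |BU| = 29.80 ✓; ∠BUD = 140.5° ✓; |UD| = 17.60 ✓; ∠(UD, DP) = 90.00° ✓; |DP| = 21.40 ✓; ∠DPG = 50.20° ✓; |PG| = 28.90 ✓; ∠PGC = 144.9° ✓; |GC| = 14.00 ✓; ∠GCW = 117.5° ✓; |CW| = 11.20 ✗.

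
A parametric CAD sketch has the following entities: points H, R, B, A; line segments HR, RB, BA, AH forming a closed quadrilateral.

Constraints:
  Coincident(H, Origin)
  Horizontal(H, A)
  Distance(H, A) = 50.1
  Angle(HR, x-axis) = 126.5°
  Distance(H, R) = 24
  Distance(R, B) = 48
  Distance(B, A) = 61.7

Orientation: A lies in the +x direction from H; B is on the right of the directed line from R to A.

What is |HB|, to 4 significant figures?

28.24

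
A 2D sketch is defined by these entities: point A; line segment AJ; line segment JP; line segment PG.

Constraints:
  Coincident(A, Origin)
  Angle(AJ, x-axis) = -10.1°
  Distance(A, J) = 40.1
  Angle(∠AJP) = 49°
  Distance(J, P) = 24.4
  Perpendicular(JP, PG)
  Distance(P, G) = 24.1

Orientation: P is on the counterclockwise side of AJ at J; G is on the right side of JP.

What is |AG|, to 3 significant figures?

54.4

∠AJP = 49.0°, so JP runs at -10.1° + (180° − 49.0°) = 121° from the x-axis; with |JP| = 24.4, P = J + 24.4·(cos 121°, sin 121°) = (26.9, 13.9). JP ⟂ PG; with |PG| = 24.1 on the right of JP, G = P + 24.1·(0.858, 0.514) = (47.6, 26.3). Then |AG| = |G − A| = 54.4.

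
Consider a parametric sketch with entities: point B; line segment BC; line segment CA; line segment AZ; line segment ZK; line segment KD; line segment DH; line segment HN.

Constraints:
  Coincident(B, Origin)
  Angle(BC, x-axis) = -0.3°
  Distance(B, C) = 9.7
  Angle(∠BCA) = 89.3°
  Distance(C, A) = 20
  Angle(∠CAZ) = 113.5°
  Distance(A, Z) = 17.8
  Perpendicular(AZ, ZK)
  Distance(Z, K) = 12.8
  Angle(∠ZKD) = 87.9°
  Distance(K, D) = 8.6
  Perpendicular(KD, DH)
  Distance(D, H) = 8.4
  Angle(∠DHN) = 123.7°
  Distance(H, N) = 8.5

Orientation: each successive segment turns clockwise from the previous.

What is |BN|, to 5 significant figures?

27.456

B is at the origin; BC runs at -0.3° with length 9.7, so C = (9.6999, -0.050789). ∠BCA = 89.3° gives CA at -91.000° from the x-axis; with |CA| = 20.0, A = (9.3508, -20.048). ∠CAZ = 113.5° gives AZ at -157.50° from the x-axis; with |AZ| = 17.8, Z = (-7.0942, -26.860). The perpendicularity gives ZK at right angles to AZ, so ZK runs at 112.50°; with |ZK| = 12.8, K = (-11.993, -15.034). ∠ZKD = 87.9° gives KD at 20.400° from the x-axis; with |KD| = 8.6, D = (-3.9320, -12.036). KD is perpendicular to DH, so DH runs at -69.600°; with |DH| = 8.4, H = (-1.0040, -19.909). ∠DHN = 123.7° gives HN at -125.90° from the x-axis; with |HN| = 8.5, N = (-5.9881, -26.795). Then |BN| = |N − B| = 27.456.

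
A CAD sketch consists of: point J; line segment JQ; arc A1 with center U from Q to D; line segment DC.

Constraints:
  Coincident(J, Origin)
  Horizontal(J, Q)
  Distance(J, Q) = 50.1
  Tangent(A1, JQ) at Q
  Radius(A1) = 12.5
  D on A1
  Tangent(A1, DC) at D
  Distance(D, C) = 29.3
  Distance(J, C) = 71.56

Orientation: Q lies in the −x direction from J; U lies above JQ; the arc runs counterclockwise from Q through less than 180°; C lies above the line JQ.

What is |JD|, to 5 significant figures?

44.459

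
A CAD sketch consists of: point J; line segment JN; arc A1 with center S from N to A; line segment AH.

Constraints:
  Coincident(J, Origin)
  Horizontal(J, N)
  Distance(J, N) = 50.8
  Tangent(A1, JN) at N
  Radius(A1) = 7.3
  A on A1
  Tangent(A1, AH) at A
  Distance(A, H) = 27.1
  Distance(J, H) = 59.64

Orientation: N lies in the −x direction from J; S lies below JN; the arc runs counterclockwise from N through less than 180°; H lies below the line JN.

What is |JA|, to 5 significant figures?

58.473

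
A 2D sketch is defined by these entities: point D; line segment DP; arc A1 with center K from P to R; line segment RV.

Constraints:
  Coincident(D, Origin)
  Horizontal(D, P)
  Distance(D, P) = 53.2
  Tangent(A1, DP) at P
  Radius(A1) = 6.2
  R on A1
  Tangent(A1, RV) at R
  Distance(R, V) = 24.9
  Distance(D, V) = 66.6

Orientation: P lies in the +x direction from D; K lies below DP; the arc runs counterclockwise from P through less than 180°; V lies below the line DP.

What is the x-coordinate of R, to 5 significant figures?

47.658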